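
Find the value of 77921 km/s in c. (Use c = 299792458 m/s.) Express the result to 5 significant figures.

0.25992 times the speed of light

1 km/s = 3.33564e-6 c.
So 77921 × 3.33564e-6 ≈ 0.25992 c.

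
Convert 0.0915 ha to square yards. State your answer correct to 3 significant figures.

1 hectare = 11959.9 square yards.
Then 0.0915 × 11959.9 ≈ 1090 yd².

1090 yd²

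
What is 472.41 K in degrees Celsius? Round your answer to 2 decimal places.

199.26 °C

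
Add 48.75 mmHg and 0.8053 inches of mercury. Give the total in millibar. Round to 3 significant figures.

48.75 mmHg = 64.9947 mbar and 0.8053 inHg = 27.2706 mbar.
64.9947 + 27.2706 ≈ 92.3 mbar.

92.3 mbar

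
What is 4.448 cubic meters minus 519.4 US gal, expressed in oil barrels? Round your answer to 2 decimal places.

4.448 m³ = 27.9771 bbl and 519.4 US gal = 12.3667 bbl.
27.9771 − 12.3667 ≈ 15.61 bbl.

15.61 bbl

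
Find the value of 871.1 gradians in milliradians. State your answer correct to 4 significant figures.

1 grad = 15.7080 milliradians.
Then 871.1 × 15.7080 ≈ 13680 mrad.

13680 mrad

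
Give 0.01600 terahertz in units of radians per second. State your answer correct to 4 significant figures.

1.005e+11 rad/s

1 terahertz = 6.28319e+12 radians per second.
Then 0.01600 × 6.28319e+12 ≈ 1.005e+11 rad/s.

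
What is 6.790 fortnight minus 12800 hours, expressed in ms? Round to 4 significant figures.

-3.787e+10 ms

6.790 fortnight = 8.21318e+9 ms and 12800 h = 4.60800e+10 ms.
8.21318e+9 − 4.60800e+10 ≈ -3.787e+10 ms.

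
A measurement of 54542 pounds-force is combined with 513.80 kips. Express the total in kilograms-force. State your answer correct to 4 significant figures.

257800 kilograms-force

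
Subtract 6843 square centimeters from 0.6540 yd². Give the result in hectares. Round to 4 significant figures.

-1.375e-5 ha

0.6540 yd² = 5.46827e-5 ha and 6843 cm² = 6.84300e-5 ha.
5.46827e-5 − 6.84300e-5 ≈ -1.375e-5 ha.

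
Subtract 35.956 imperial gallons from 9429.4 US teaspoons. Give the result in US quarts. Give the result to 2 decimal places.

9429.4 US tsp = 49.1115 US qt and 35.956 imp gal = 172.725 US qt.
49.1115 − 172.725 ≈ -123.61 US qt.

-123.61 US quarts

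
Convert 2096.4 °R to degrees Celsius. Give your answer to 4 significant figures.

891.5 degrees Celsius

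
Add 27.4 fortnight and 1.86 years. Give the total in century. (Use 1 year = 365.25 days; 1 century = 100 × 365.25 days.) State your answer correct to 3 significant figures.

0.0291 century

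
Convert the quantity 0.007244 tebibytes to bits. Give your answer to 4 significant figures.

6.372e+10 bit

1 tebibyte = 8.79609e+12 bit.
Thus 0.007244 × 8.79609e+12 ≈ 6.372e+10 bit.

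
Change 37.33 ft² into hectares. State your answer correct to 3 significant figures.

1 ft² = 9.29030 × 10^-6 ha.
Then 37.33 × 9.29030 × 10^-6 ≈ 0.000347 ha.

0.000347 hectares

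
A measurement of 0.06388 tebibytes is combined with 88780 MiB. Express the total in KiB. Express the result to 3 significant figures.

1.60 × 10^8 KiB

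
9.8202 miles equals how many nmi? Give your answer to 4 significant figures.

8.534 nautical miles

1 mi = 0.868976 nmi.
So 9.8202 × 0.868976 ≈ 8.534 nmi.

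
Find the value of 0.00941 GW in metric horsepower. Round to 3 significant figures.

12800 metric horsepower

1 GW = 1.35962e+6 PS.
Then 0.00941 × 1.35962e+6 ≈ 12800 PS.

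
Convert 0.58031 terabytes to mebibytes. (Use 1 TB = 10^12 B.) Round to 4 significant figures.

553400 MiB

1 TB = 953674 MiB.
So 0.58031 × 953674 ≈ 553400 MiB.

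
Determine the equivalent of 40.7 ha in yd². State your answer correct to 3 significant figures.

1 ha = 11959.9 yd².
Thus 40.7 × 11959.9 ≈ 487000 yd².

487000 yd²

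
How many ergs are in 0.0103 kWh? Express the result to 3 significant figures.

1 kWh = 3.60000e+13 erg.
So 0.0103 × 3.60000e+13 ≈ 3.71e+11 erg.

3.71e+11 ergs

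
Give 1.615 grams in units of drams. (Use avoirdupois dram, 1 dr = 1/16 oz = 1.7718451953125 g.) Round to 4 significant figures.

0.9115 drams

1 gram = 0.564383 drams.
Then 1.615 × 0.564383 ≈ 0.9115 dr.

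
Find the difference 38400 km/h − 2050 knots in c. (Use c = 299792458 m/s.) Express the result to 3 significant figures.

3.21e-5 c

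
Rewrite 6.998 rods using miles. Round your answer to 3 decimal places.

0.022 mi

1 rod = 0.00312500 miles.
Then 6.998 × 0.00312500 ≈ 0.022 mi.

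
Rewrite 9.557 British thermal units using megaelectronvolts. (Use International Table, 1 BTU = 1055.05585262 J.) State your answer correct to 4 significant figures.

1 British thermal unit = 6.58514 × 10^15 MeV.
9.557 × 6.58514 × 10^15 ≈ 6.293 × 10^16 MeV.

6.293 × 10^16 MeV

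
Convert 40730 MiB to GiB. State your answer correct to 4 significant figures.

1 MiB = 0.0009765625 GiB.
Then 40730 × 0.0009765625 ≈ 39.78 GiB.

39.78 GiB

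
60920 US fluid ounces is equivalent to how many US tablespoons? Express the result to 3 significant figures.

1 US fluid ounce = 2.00000 US tbsp.
Then 60920 × 2.00000 ≈ 122000 US tbsp.

122000 US tbsp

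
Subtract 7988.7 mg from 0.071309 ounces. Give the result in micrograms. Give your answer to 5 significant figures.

0.071309 oz = 2.02158 × 10^6 μg and 7988.7 mg = 7.98870 × 10^6 μg.
2.02158 × 10^6 − 7.98870 × 10^6 ≈ -5.9671 × 10^6 μg.

-5.9671 × 10^6 μg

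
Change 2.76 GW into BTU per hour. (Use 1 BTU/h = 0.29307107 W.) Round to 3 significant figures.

9.42 × 10^9 BTU/h

1 gigawatt = 3.41214 × 10^9 BTU/h.
Thus 2.76 × 3.41214 × 10^9 ≈ 9.42 × 10^9 BTU/h.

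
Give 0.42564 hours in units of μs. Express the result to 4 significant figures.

1.532 × 10^9 μs

1 h = 3.60000 × 10^9 μs.
Thus 0.42564 × 3.60000 × 10^9 ≈ 1.532 × 10^9 μs.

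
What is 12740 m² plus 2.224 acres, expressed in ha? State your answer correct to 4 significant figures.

12740 m² = 1.27400 ha and 2.224 acre = 0.900021 ha.
1.27400 + 0.900021 ≈ 2.174 ha.

2.174 ha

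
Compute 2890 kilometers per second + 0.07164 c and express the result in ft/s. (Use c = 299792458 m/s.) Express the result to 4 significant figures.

2890 km/s = 9.48163e+6 ft/s and 0.07164 c = 7.04630e+7 ft/s.
9.48163e+6 + 7.04630e+7 ≈ 7.994e+7 ft/s.

7.994e+7 ft/s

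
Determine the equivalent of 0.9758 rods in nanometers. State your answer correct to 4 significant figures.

4.907 × 10^9 nanometers

1 rod = 5.02920 × 10^9 nanometers.
0.9758 × 5.02920 × 10^9 ≈ 4.907 × 10^9 nm.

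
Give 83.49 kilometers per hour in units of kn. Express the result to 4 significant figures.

1 km/h = 0.539957 knots.
Thus 83.49 × 0.539957 ≈ 45.08 kn.

45.08 kn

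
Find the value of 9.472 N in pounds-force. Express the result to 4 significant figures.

1 N = 0.224809 pounds-force.
9.472 × 0.224809 ≈ 2.129 lbf.

2.129 lbf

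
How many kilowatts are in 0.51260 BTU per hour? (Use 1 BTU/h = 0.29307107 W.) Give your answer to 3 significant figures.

0.000150 kilowatts

1 BTU/h = 0.000293071 kW.
Thus 0.51260 × 0.000293071 ≈ 0.000150 kW.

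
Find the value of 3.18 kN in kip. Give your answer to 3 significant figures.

1 kN = 0.224809 kip.
So 3.18 × 0.224809 ≈ 0.715 kip.

0.715 kips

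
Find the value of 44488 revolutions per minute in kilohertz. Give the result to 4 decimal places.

1 rpm = 1.66667 × 10^-5 kHz.
Then 44488 × 1.66667 × 10^-5 ≈ 0.7415 kHz.

0.7415 kHz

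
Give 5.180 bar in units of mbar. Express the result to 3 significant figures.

5180 mbar

1 bar = 1000.00 millibar.
Thus 5.180 × 1000.00 ≈ 5180 mbar.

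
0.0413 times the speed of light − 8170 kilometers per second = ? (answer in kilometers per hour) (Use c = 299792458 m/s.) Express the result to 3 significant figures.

1.52e+7 kilometers per hour

0.0413 c = 4.45731e+7 km/h and 8170 km/s = 2.94120e+7 km/h.
4.45731e+7 − 2.94120e+7 ≈ 1.52e+7 km/h.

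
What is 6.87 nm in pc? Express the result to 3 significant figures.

1 nm = 3.24078e-26 parsecs.
6.87 × 3.24078e-26 ≈ 2.23e-25 pc.

2.23e-25 pc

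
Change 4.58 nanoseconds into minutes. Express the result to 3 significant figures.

1 nanosecond = 1.66667 × 10^-11 min.
Thus 4.58 × 1.66667 × 10^-11 ≈ 7.63 × 10^-11 min.

7.63 × 10^-11 min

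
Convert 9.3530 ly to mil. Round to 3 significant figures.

1 ly = 3.72470e+20 mils.
So 9.3530 × 3.72470e+20 ≈ 3.48e+21 mil.

3.48e+21 mils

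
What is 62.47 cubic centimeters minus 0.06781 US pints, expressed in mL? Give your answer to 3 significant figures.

30.4 mL

62.47 cm³ = 62.4700 mL and 0.06781 US pt = 32.0861 mL.
62.4700 − 32.0861 ≈ 30.4 mL.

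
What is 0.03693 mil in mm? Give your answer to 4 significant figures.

1 mil = 0.0254000 mm.
Thus 0.03693 × 0.0254000 ≈ 0.0009380 mm.

0.0009380 mm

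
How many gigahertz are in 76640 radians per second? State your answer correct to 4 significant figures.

1.220e-5 gigahertz

1 rad/s = 1.59155e-10 GHz.
76640 × 1.59155e-10 ≈ 1.220e-5 GHz.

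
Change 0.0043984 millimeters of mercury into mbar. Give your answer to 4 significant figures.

0.005864 millibar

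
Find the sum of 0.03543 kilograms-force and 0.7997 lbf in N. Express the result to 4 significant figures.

0.03543 kgf = 0.347450 N and 0.7997 lbf = 3.55724 N.
0.347450 + 3.55724 ≈ 3.905 N.

3.905 N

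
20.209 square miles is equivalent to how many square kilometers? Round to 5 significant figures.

52.341 km²

1 mi² = 2.58999 km².
Thus 20.209 × 2.58999 ≈ 52.341 km².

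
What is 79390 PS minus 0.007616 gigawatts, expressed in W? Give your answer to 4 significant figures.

5.078e+7 watts

79390 PS = 5.83912e+7 W and 0.007616 GW = 7.61600e+6 W.
5.83912e+7 − 7.61600e+6 ≈ 5.078e+7 W.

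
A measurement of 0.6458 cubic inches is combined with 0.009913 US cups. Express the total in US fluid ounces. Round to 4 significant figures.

0.4371 US fl oz

0.6458 in³ = 0.3578459 US fl oz and 0.009913 US cup = 0.07930400 US fl oz.
0.3578459 + 0.07930400 ≈ 0.4371 US fl oz.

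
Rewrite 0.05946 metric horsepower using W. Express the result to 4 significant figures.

1 PS = 735.499 W.
0.05946 × 735.499 ≈ 43.73 W.

43.73 watts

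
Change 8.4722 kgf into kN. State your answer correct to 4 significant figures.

0.08308 kN

1 kilogram-force = 0.00980665 kN.
Thus 8.4722 × 0.00980665 ≈ 0.08308 kN.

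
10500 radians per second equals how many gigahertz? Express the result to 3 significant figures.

1 rad/s = 1.59155 × 10^-10 gigahertz.
So 10500 × 1.59155 × 10^-10 ≈ 1.67 × 10^-6 GHz.

1.67 × 10^-6 gigahertz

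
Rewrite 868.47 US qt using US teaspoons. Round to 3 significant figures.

1 US quart = 192.000 US teaspoons.
So 868.47 × 192.000 ≈ 167000 US tsp.

167000 US tsp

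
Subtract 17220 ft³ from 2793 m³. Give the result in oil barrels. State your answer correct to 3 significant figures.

2793 m³ = 17567.4 bbl and 17220 ft³ = 3067.01 bbl.
17567.4 − 3067.01 ≈ 14500 bbl.

14500 bbl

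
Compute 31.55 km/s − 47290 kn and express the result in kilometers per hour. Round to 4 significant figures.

26000 kilometers per hour

31.55 km/s = 113580 km/h and 47290 kn = 87581.1 km/h.
113580 − 87581.1 ≈ 26000 km/h.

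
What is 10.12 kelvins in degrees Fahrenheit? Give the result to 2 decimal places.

-441.45 °F

K = (°F + 459.67) × 5/9.
Applying the formula gives -441.45 °F.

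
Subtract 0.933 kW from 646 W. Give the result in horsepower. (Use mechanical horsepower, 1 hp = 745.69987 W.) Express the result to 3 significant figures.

-0.385 hp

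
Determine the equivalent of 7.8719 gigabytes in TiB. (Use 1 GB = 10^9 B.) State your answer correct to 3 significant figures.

1 gigabyte = 0.000909495 TiB.
7.8719 × 0.000909495 ≈ 0.00716 TiB.

0.00716 tebibytes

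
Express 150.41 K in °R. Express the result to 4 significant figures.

°R = K × 9/5.
Applying the formula gives 270.7 °R.

270.7 °R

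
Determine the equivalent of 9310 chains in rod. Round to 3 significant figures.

1 chain = 4.00000 rod.
So 9310 × 4.00000 ≈ 37200 rod.

37200 rod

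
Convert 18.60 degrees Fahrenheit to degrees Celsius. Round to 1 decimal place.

°C = (°F − 32) × 5/9.
Applying the formula gives -7.4 °C.

-7.4 degrees Celsius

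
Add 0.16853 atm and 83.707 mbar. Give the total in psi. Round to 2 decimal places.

3.69 psi

0.16853 atm = 2.47671 psi and 83.707 mbar = 1.21407 psi.
2.47671 + 1.21407 ≈ 3.69 psi.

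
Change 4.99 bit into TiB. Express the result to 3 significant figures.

5.67e-13 TiB

1 bit = 1.13687e-13 TiB.
Thus 4.99 × 1.13687e-13 ≈ 5.67e-13 TiB.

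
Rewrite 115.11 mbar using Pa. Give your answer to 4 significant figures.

1 millibar = 100.000 pascals.
So 115.11 × 100.000 ≈ 11510 Pa.

11510 pascals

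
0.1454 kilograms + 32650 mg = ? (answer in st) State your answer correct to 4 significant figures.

0.02804 stone

0.1454 kg = 0.0228966 st and 32650 mg = 0.00514149 st.
0.0228966 + 0.00514149 ≈ 0.02804 st.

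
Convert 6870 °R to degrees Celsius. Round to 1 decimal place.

3543.5 degrees Celsius

°R = (°C + 273.15) × 9/5.
Applying the formula gives 3543.5 °C.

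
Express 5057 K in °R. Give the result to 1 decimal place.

9102.6 °R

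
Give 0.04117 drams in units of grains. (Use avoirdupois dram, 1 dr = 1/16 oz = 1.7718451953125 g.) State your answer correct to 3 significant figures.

1 dram = 27.34375 gr.
Then 0.04117 × 27.34375 ≈ 1.13 gr.

1.13 grains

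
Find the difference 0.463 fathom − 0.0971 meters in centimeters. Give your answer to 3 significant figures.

0.463 fathom = 84.6734 cm and 0.0971 m = 9.71000 cm.
84.6734 − 9.71000 ≈ 75.0 cm.

75.0 cm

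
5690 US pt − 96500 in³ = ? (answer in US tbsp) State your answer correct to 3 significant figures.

5690 US pt = 182080 US tbsp and 96500 in³ = 106944 US tbsp.
182080 − 106944 ≈ 75100 US tbsp.

75100 US tablespoons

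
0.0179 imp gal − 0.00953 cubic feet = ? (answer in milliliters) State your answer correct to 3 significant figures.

-188 mL

0.0179 imp gal = 81.3750 mL and 0.00953 ft³ = 269.860 mL.
81.3750 − 269.860 ≈ -188 mL.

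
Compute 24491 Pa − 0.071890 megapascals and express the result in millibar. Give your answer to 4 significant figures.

-474.0 mbar

24491 Pa = 244.910 mbar and 0.071890 MPa = 718.900 mbar.
244.910 − 718.900 ≈ -474.0 mbar.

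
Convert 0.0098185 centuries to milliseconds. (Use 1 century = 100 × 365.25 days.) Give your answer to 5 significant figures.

1 century = 3.15576 × 10^12 ms.
So 0.0098185 × 3.15576 × 10^12 ≈ 3.0985 × 10^10 ms.

3.0985 × 10^10 ms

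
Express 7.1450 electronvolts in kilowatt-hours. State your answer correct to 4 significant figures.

3.180 × 10^-25 kWh

1 eV = 4.45049 × 10^-26 kilowatt-hours.
7.1450 × 4.45049 × 10^-26 ≈ 3.180 × 10^-25 kWh.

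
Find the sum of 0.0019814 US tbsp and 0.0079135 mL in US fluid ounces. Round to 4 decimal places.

0.0019814 US tbsp = 0.000990700 US fl oz and 0.0079135 mL = 0.000267587 US fl oz.
0.000990700 + 0.000267587 ≈ 0.0013 US fl oz.

0.0013 US fl oz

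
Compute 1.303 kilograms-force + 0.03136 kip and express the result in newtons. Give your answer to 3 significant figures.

152 N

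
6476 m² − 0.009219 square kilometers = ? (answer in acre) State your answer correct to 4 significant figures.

-0.6778 acre

6476 m² = 1.60025 acre and 0.009219 km² = 2.27806 acre.
1.60025 − 2.27806 ≈ -0.6778 acre.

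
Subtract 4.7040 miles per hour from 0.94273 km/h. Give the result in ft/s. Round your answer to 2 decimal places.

0.94273 km/h = 0.859152 ft/s and 4.7040 mph = 6.89920 ft/s.
0.859152 − 6.89920 ≈ -6.04 ft/s.

-6.04 feet per second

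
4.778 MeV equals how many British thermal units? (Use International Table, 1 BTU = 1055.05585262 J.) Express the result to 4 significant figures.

7.256 × 10^-16 BTU

1 megaelectronvolt = 1.51857 × 10^-16 British thermal units.
Then 4.778 × 1.51857 × 10^-16 ≈ 7.256 × 10^-16 BTU.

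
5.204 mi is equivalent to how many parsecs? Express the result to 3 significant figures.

2.71e-13 pc

1 mile = 5.21553e-14 pc.
So 5.204 × 5.21553e-14 ≈ 2.71e-13 pc.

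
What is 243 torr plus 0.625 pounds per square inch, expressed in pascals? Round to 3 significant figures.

36700 Pa

243 torr = 32397.3 Pa and 0.625 psi = 4309.22 Pa.
32397.3 + 4309.22 ≈ 36700 Pa.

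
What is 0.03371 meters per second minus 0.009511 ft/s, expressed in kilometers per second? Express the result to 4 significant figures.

3.081 × 10^-5 kilometers per second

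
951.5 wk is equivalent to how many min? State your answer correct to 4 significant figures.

1 wk = 10080.0 min.
Then 951.5 × 10080.0 ≈ 9.591 × 10^6 min.

9.591 × 10^6 minutes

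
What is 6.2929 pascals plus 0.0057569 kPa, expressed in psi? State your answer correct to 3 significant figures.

0.00175 psi

6.2929 Pa = 0.000912708 psi and 0.0057569 kPa = 0.000834968 psi.
0.000912708 + 0.000834968 ≈ 0.00175 psi.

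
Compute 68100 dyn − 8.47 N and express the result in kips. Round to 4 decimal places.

-0.0018 kip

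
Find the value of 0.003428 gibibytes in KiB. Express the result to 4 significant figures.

1 GiB = 1.04858e+6 KiB.
Then 0.003428 × 1.04858e+6 ≈ 3595 KiB.

3595 KiB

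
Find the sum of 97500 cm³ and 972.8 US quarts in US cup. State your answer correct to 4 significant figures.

4303 US cups

97500 cm³ = 412.108 US cup and 972.8 US qt = 3891.20 US cup.
412.108 + 3891.20 ≈ 4303 US cup.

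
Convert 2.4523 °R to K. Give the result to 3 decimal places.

1.362 kelvins

°R = K × 9/5.
Applying the formula gives 1.362 K.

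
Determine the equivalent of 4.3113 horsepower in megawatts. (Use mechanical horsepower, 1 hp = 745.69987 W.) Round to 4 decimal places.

0.0032 megawatts

1 horsepower = 0.000745700 MW.
So 4.3113 × 0.000745700 ≈ 0.0032 MW.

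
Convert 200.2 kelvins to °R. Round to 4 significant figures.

°R = K × 9/5.
Applying the formula gives 360.4 °R.

360.4 °R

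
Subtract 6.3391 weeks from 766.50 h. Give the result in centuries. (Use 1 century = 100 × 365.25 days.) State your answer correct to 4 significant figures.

766.50 h = 0.000874401 century and 6.3391 wk = 0.00121489 century.
0.000874401 − 0.00121489 ≈ -0.0003405 century.

-0.0003405 century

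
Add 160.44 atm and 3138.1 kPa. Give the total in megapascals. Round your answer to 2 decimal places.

19.39 MPa

160.44 atm = 16.2566 MPa and 3138.1 kPa = 3.13810 MPa.
16.2566 + 3.13810 ≈ 19.39 MPa.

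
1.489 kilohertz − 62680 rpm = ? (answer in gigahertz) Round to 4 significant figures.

4.443 × 10^-7 gigahertz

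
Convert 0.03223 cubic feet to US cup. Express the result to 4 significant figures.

1 ft³ = 119.688 US cup.
So 0.03223 × 119.688 ≈ 3.858 US cup.

3.858 US cups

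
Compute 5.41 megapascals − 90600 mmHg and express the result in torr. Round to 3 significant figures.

-50000 torr

5.41 MPa = 40578.3 torr and 90600 mmHg = 90600.0 torr.
40578.3 − 90600.0 ≈ -50000 torr.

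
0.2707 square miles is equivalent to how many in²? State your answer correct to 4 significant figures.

1 mi² = 4.01449 × 10^9 square inches.
0.2707 × 4.01449 × 10^9 ≈ 1.087 × 10^9 in².

1.087 × 10^9 in²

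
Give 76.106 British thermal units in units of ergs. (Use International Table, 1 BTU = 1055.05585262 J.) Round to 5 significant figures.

8.0296e+11 erg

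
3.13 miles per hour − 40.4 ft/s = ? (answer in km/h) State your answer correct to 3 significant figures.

-39.3 km/h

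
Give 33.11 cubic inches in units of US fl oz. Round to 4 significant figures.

18.35 US fl oz

1 in³ = 0.554113 US fluid ounces.
Then 33.11 × 0.554113 ≈ 18.35 US fl oz.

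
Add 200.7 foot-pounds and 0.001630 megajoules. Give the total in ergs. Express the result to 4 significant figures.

200.7 ft·lbf = 2.72113e+9 erg and 0.001630 MJ = 1.63000e+10 erg.
2.72113e+9 + 1.63000e+10 ≈ 1.902e+10 erg.

1.902e+10 erg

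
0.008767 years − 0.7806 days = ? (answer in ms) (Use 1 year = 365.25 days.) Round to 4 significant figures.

2.092 × 10^8 ms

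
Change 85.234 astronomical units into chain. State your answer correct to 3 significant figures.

1 astronomical unit = 7.43646 × 10^9 chain.
Thus 85.234 × 7.43646 × 10^9 ≈ 6.34 × 10^11 chain.

6.34 × 10^11 chains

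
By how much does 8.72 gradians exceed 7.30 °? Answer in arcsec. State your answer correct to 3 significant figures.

8.72 grad = 28252.8 arcsec and 7.30 ° = 26280.0 arcsec.
28252.8 − 26280.0 ≈ 1970 arcsec.

1970 arcsec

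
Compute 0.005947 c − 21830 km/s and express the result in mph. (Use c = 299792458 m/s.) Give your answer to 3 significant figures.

-4.48 × 10^7 mph

0.005947 c = 3.98816 × 10^6 mph and 21830 km/s = 4.88323 × 10^7 mph.
3.98816 × 10^6 − 4.88323 × 10^7 ≈ -4.48 × 10^7 mph.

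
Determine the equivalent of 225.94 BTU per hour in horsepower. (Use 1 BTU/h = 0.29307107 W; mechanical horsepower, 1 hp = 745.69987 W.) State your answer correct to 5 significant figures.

0.088798 hp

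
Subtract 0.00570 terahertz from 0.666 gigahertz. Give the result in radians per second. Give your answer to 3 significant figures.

-3.16 × 10^10 rad/s

0.666 GHz = 4.18460 × 10^9 rad/s and 0.00570 THz = 3.58142 × 10^10 rad/s.
4.18460 × 10^9 − 3.58142 × 10^10 ≈ -3.16 × 10^10 rad/s.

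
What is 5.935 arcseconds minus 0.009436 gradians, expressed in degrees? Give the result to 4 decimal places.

-0.0068 °

5.935 arcsec = 0.00164861 ° and 0.009436 grad = 0.00849240 °.
0.00164861 − 0.00849240 ≈ -0.0068 °.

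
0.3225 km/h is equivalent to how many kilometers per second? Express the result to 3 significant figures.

8.96e-5 kilometers per second

1 kilometer per hour = 0.000277778 kilometers per second.
Then 0.3225 × 0.000277778 ≈ 8.96e-5 km/s.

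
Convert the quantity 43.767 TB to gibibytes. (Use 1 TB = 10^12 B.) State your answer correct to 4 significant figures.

40760 gibibytes

1 terabyte = 931.323 GiB.
So 43.767 × 931.323 ≈ 40760 GiB.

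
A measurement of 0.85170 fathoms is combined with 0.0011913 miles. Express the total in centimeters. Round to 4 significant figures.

0.85170 fathom = 155.759 cm and 0.0011913 mi = 191.721 cm.
155.759 + 191.721 ≈ 347.5 cm.

347.5 centimeters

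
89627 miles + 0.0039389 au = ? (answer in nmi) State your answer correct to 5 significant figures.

89627 mi = 77883.7 nmi and 0.0039389 au = 318170 nmi.
77883.7 + 318170 ≈ 396050 nmi.

396050 nautical miles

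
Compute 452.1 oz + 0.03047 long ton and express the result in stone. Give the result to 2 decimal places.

6.89 st

452.1 oz = 2.01830 st and 0.03047 long ton = 4.87520 st.
2.01830 + 4.87520 ≈ 6.89 st.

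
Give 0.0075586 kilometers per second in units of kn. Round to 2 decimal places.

14.69 knots

1 kilometer per second = 1943.84 kn.
0.0075586 × 1943.84 ≈ 14.69 kn.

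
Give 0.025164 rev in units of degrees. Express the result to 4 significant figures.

9.059 degrees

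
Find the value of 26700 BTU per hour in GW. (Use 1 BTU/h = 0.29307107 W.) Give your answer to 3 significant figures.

7.82e-6 GW

1 BTU per hour = 2.93071e-10 gigawatts.
Thus 26700 × 2.93071e-10 ≈ 7.82e-6 GW.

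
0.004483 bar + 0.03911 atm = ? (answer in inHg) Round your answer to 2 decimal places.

1.30 inHg

0.004483 bar = 0.132383 inHg and 0.03911 atm = 1.17022 inHg.
0.132383 + 1.17022 ≈ 1.30 inHg.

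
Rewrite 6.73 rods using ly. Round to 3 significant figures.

1 rod = 5.31587e-16 ly.
Thus 6.73 × 5.31587e-16 ≈ 3.58e-15 ly.

3.58e-15 light-years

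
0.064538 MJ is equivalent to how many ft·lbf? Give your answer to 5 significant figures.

47601 ft·lbf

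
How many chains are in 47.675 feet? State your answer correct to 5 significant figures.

0.72235 chain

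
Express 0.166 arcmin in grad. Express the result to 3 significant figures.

1 arcmin = 0.0185185 grad.
0.166 × 0.0185185 ≈ 0.00307 grad.

0.00307 grad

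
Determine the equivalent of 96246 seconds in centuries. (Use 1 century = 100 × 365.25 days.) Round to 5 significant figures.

1 s = 3.16881 × 10^-10 centuries.
96246 × 3.16881 × 10^-10 ≈ 3.0499 × 10^-5 century.

3.0499 × 10^-5 century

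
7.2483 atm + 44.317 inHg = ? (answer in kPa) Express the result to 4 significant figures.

884.5 kPa

7.2483 atm = 734.434 kPa and 44.317 inHg = 150.075 kPa.
734.434 + 150.075 ≈ 884.5 kPa.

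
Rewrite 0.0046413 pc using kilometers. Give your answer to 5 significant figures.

1.4322 × 10^11 km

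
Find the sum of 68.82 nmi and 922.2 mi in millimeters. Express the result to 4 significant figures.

68.82 nmi = 1.27455 × 10^8 mm and 922.2 mi = 1.48414 × 10^9 mm.
1.27455 × 10^8 + 1.48414 × 10^9 ≈ 1.612 × 10^9 mm.

1.612 × 10^9 millimeters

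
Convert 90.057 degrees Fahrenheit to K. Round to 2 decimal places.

305.40 K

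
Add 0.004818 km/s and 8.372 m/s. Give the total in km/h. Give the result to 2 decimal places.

47.48 km/h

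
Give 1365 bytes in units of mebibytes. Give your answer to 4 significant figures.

0.001302 MiB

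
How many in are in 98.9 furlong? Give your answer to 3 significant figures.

1 furlong = 7920.00 inches.
98.9 × 7920.00 ≈ 783000 in.

783000 in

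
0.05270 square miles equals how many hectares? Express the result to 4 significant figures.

13.65 hectares

1 mi² = 258.999 hectares.
Then 0.05270 × 258.999 ≈ 13.65 ha.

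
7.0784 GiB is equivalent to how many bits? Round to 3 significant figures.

6.08e+10 bit

1 gibibyte = 8.58993e+9 bits.
7.0784 × 8.58993e+9 ≈ 6.08e+10 bit.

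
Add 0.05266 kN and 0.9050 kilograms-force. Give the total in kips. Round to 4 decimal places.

0.05266 kN = 0.0118384 kip and 0.9050 kgf = 0.00199518 kip.
0.0118384 + 0.00199518 ≈ 0.0138 kip.

0.0138 kips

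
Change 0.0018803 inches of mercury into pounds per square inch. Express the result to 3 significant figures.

0.000924 pounds per square inch

1 inch of mercury = 0.491154 psi.
Thus 0.0018803 × 0.491154 ≈ 0.000924 psi.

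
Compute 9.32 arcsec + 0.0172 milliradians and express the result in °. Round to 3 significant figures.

0.00357 degrees

9.32 arcsec = 0.00258889 ° and 0.0172 mrad = 0.000985487 °.
0.00258889 + 0.000985487 ≈ 0.00357 °.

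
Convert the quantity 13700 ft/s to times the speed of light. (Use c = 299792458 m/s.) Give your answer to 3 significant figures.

1.39e-5 times the speed of light

1 foot per second = 1.01670e-9 c.
So 13700 × 1.01670e-9 ≈ 1.39e-5 c.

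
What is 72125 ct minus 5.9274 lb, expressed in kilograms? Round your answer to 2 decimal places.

11.74 kg

72125 ct = 14.4250 kg and 5.9274 lb = 2.68862 kg.
14.4250 − 2.68862 ≈ 11.74 kg.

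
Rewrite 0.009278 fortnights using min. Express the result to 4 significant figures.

187.0 min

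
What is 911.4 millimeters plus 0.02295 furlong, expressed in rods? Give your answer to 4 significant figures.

1.099 rods

911.4 mm = 0.181222 rod and 0.02295 furlong = 0.918000 rod.
0.181222 + 0.918000 ≈ 1.099 rod.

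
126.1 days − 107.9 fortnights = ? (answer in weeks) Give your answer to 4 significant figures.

126.1 d = 18.0143 wk and 107.9 fortnight = 215.800 wk.
18.0143 − 215.800 ≈ -197.8 wk.

-197.8 wk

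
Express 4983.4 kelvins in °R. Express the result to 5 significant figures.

°R = K × 9/5.
Applying the formula gives 8970.1 °R.

8970.1 °R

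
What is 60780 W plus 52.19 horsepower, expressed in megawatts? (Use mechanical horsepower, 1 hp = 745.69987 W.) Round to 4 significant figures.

0.09970 MW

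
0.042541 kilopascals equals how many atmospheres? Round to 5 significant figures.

1 kilopascal = 0.00986923 atm.
0.042541 × 0.00986923 ≈ 0.00041985 atm.

0.00041985 atm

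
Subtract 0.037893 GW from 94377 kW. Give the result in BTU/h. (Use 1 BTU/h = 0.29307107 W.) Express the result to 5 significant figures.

1.9273 × 10^8 BTU/h

94377 kW = 3.22028 × 10^8 BTU/h and 0.037893 GW = 1.29296 × 10^8 BTU/h.
3.22028 × 10^8 − 1.29296 × 10^8 ≈ 1.9273 × 10^8 BTU/h.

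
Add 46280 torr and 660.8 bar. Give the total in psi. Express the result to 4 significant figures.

10480 psi

46280 torr = 894.906 psi and 660.8 bar = 9584.09 psi.
894.906 + 9584.09 ≈ 10480 psi.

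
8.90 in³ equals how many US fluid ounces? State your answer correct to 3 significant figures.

4.93 US fl oz

1 cubic inch = 0.554113 US fl oz.
Thus 8.90 × 0.554113 ≈ 4.93 US fl oz.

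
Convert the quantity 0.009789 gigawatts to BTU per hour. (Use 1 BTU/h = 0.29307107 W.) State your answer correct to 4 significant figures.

3.340e+7 BTU/h

1 gigawatt = 3.41214e+9 BTU per hour.
Thus 0.009789 × 3.41214e+9 ≈ 3.340e+7 BTU/h.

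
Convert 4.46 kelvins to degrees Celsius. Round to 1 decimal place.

K = °C + 273.15.
Applying the formula gives -268.7 °C.

-268.7 degrees Celsius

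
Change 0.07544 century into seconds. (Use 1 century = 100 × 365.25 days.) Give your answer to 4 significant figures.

2.381e+8 seconds

1 century = 3.15576e+9 seconds.
Thus 0.07544 × 3.15576e+9 ≈ 2.381e+8 s.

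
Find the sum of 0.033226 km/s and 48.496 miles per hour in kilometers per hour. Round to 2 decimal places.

197.66 km/h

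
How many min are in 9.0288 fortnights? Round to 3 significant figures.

182000 min

1 fortnight = 20160.0 min.
Then 9.0288 × 20160.0 ≈ 182000 min.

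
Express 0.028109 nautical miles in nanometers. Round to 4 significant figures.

5.206e+10 nm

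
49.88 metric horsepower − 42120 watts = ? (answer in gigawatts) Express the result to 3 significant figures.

-5.43e-6 GW

49.88 PS = 3.66867e-5 GW and 42120 W = 4.21200e-5 GW.
3.66867e-5 − 4.21200e-5 ≈ -5.43e-6 GW.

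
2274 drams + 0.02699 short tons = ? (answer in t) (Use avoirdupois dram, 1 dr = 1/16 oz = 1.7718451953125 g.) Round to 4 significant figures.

2274 dr = 0.00402918 t and 0.02699 short ton = 0.0244849 t.
0.00402918 + 0.0244849 ≈ 0.02851 t.

0.02851 metric tons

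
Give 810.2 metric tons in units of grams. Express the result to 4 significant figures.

8.102 × 10^8 g

1 t = 1.00000 × 10^6 grams.
So 810.2 × 1.00000 × 10^6 ≈ 8.102 × 10^8 g.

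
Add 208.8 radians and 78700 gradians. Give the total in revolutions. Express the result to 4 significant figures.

208.8 rad = 33.2316 rev and 78700 grad = 196.750 rev.
33.2316 + 196.750 ≈ 230.0 rev.

230.0 rev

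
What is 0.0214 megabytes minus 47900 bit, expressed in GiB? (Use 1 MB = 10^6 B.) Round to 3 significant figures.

1.44 × 10^-5 GiB

0.0214 MB = 1.99303 × 10^-5 GiB and 47900 bit = 5.57629 × 10^-6 GiB.
1.99303 × 10^-5 − 5.57629 × 10^-6 ≈ 1.44 × 10^-5 GiB.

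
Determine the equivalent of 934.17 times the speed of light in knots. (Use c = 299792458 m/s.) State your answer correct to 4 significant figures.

5.444e+11 kn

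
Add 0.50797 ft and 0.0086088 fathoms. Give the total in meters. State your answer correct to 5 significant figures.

0.17057 meters

0.50797 ft = 0.154829 m and 0.0086088 fathom = 0.0157438 m.
0.154829 + 0.0157438 ≈ 0.17057 m.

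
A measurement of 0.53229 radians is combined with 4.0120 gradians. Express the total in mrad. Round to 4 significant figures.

595.3 mrad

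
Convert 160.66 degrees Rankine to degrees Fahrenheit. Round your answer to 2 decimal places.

-299.01 degrees Fahrenheit

°R = °F + 459.67.
Applying the formula gives -299.01 °F.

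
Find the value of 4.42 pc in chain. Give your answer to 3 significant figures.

1 pc = 1.53388 × 10^15 chains.
Then 4.42 × 1.53388 × 10^15 ≈ 6.78 × 10^15 chain.

6.78 × 10^15 chain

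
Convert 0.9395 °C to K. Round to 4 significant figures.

274.1 K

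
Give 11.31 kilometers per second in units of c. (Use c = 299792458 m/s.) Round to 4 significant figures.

3.773e-5 times the speed of light

1 km/s = 3.33564e-6 c.
So 11.31 × 3.33564e-6 ≈ 3.773e-5 c.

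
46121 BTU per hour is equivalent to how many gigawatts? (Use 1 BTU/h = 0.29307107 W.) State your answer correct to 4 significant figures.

1 BTU per hour = 2.93071 × 10^-10 GW.
Then 46121 × 2.93071 × 10^-10 ≈ 1.352 × 10^-5 GW.

1.352 × 10^-5 GW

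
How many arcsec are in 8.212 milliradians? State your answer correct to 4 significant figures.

1 milliradian = 206.265 arcsec.
Thus 8.212 × 206.265 ≈ 1694 arcsec.

1694 arcseconds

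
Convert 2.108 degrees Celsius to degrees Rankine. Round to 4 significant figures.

°R = (°C + 273.15) × 9/5.
Applying the formula gives 495.5 °R.

495.5 degrees Rankine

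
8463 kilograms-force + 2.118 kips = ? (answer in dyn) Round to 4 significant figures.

9.242 × 10^9 dynes

8463 kgf = 8.29937 × 10^9 dyn and 2.118 kip = 9.42133 × 10^8 dyn.
8.29937 × 10^9 + 9.42133 × 10^8 ≈ 9.242 × 10^9 dyn.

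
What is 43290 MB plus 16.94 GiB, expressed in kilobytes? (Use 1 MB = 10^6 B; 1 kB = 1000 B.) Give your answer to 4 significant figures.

43290 MB = 4.32900e+7 kB and 16.94 GiB = 1.81892e+7 kB.
4.32900e+7 + 1.81892e+7 ≈ 6.148e+7 kB.

6.148e+7 kB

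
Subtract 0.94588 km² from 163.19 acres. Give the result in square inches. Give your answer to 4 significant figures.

-4.425e+8 in²

163.19 acre = 1.02363e+9 in² and 0.94588 km² = 1.46612e+9 in².
1.02363e+9 − 1.46612e+9 ≈ -4.425e+8 in².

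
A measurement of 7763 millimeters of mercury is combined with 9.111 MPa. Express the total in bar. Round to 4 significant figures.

7763 mmHg = 10.3498 bar and 9.111 MPa = 91.1100 bar.
10.3498 + 91.1100 ≈ 101.5 bar.

101.5 bar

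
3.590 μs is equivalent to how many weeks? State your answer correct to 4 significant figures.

5.936 × 10^-12 wk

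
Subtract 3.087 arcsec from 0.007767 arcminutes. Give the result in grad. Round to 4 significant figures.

-0.0008089 gradians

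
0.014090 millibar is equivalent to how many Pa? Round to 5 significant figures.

1.4090 Pa

1 millibar = 100.000 pascals.
Then 0.014090 × 100.000 ≈ 1.4090 Pa.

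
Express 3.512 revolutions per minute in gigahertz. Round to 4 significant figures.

1 revolution per minute = 1.66667e-11 GHz.
Thus 3.512 × 1.66667e-11 ≈ 5.853e-11 GHz.

5.853e-11 GHz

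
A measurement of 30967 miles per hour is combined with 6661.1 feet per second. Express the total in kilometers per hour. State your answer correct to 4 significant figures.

30967 mph = 49836.6 km/h and 6661.1 ft/s = 7309.09 km/h.
49836.6 + 7309.09 ≈ 57150 km/h.

57150 km/h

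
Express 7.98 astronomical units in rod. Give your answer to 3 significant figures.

2.37e+11 rod

1 astronomical unit = 2.97459e+10 rod.
Then 7.98 × 2.97459e+10 ≈ 2.37e+11 rod.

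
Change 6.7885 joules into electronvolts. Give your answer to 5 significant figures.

4.2370 × 10^19 electronvolts

1 J = 6.24151 × 10^18 electronvolts.
6.7885 × 6.24151 × 10^18 ≈ 4.2370 × 10^19 eV.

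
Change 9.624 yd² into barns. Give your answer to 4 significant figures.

1 square yard = 8.36127e+27 barns.
So 9.624 × 8.36127e+27 ≈ 8.047e+28 barn.

8.047e+28 barn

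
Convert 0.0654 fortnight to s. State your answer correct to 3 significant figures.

1 fortnight = 1.20960 × 10^6 seconds.
Thus 0.0654 × 1.20960 × 10^6 ≈ 79100 s.

79100 seconds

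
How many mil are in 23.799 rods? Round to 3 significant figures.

1 rod = 198000 mils.
Then 23.799 × 198000 ≈ 4.71 × 10^6 mil.

4.71 × 10^6 mil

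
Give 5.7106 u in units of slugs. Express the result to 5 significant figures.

1 u = 1.13783e-28 slug.
Thus 5.7106 × 1.13783e-28 ≈ 6.4977e-28 slug.

6.4977e-28 slug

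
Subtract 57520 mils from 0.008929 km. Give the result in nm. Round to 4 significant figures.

0.008929 km = 8.92900 × 10^9 nm and 57520 mil = 1.46101 × 10^9 nm.
8.92900 × 10^9 − 1.46101 × 10^9 ≈ 7.468 × 10^9 nm.

7.468 × 10^9 nanometers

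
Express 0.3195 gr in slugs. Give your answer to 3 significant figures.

1 grain = 4.44014e-6 slug.
Thus 0.3195 × 4.44014e-6 ≈ 1.42e-6 slug.

1.42e-6 slug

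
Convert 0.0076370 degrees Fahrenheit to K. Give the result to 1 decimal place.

255.4 K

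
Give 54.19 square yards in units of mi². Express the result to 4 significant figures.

1.749e-5 square miles

1 square yard = 3.22831e-7 mi².
Then 54.19 × 3.22831e-7 ≈ 1.749e-5 mi².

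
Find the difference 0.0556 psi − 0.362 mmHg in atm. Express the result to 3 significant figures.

0.0556 psi = 0.00378336 atm and 0.362 mmHg = 0.000476316 atm.
0.00378336 − 0.000476316 ≈ 0.00331 atm.

0.00331 atm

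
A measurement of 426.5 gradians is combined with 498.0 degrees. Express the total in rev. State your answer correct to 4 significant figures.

426.5 grad = 1.06625 rev and 498.0 ° = 1.38333 rev.
1.06625 + 1.38333 ≈ 2.450 rev.

2.450 rev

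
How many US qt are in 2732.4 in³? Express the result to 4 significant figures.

47.31 US qt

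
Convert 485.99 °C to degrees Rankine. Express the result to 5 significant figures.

°R = (°C + 273.15) × 9/5.
Applying the formula gives 1366.5 °R.

1366.5 °R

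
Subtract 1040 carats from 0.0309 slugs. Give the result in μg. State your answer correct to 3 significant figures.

2.43 × 10^8 μg

0.0309 slug = 4.50952 × 10^8 μg and 1040 ct = 2.08000 × 10^8 μg.
4.50952 × 10^8 − 2.08000 × 10^8 ≈ 2.43 × 10^8 μg.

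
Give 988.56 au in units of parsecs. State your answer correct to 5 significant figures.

0.0047927 parsecs

1 astronomical unit = 4.84814 × 10^-6 pc.
Thus 988.56 × 4.84814 × 10^-6 ≈ 0.0047927 pc.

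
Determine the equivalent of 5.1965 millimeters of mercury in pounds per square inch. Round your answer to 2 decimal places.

1 mmHg = 0.0193368 pounds per square inch.
Then 5.1965 × 0.0193368 ≈ 0.10 psi.

0.10 pounds per square inch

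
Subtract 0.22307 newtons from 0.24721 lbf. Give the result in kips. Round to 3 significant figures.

0.000197 kip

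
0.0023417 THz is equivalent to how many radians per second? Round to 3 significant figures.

1 terahertz = 6.28319 × 10^12 rad/s.
Then 0.0023417 × 6.28319 × 10^12 ≈ 1.47 × 10^10 rad/s.

1.47 × 10^10 rad/s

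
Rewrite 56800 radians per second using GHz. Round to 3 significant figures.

9.04e-6 gigahertz

1 rad/s = 1.59155e-10 gigahertz.
Thus 56800 × 1.59155e-10 ≈ 9.04e-6 GHz.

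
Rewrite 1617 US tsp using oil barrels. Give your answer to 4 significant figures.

0.05013 bbl

1 US tsp = 3.10020e-5 bbl.
So 1617 × 3.10020e-5 ≈ 0.05013 bbl.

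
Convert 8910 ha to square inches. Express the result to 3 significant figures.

1.38 × 10^11 square inches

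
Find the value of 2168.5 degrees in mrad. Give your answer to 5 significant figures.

37847 milliradians

1 ° = 17.4533 milliradians.
So 2168.5 × 17.4533 ≈ 37847 mrad.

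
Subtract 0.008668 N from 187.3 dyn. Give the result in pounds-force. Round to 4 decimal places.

-0.0015 lbf

187.3 dyn = 0.000421067 lbf and 0.008668 N = 0.00194864 lbf.
0.000421067 − 0.00194864 ≈ -0.0015 lbf.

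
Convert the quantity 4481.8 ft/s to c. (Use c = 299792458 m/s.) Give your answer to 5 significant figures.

1 foot per second = 1.016703 × 10^-9 c.
4481.8 × 1.016703 × 10^-9 ≈ 4.5567 × 10^-6 c.

4.5567 × 10^-6 times the speed of light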